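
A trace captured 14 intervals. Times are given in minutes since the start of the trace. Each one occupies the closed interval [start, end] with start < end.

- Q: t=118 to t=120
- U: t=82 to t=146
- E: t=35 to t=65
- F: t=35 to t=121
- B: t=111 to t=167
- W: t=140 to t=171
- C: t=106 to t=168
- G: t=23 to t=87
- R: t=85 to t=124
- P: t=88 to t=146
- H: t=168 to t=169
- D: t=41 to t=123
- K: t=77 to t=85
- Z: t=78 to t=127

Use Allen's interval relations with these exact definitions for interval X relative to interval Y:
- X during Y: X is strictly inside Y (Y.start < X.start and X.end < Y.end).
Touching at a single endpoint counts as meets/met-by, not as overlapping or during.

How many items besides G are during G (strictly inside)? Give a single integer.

Target G = [t=23, t=87].
B [t=111, t=167] → after → no.
C [t=106, t=168] → after → no.
D [t=41, t=123] → overlapped-by → no.
E [t=35, t=65] → during → counts.
F [t=35, t=121] → overlapped-by → no.
H [t=168, t=169] → after → no.
K [t=77, t=85] → during → counts.
P [t=88, t=146] → after → no.
Q [t=118, t=120] → after → no.
R [t=85, t=124] → overlapped-by → no.
U [t=82, t=146] → overlapped-by → no.
W [t=140, t=171] → after → no.
Z [t=78, t=127] → overlapped-by → no.
Total: 2.

2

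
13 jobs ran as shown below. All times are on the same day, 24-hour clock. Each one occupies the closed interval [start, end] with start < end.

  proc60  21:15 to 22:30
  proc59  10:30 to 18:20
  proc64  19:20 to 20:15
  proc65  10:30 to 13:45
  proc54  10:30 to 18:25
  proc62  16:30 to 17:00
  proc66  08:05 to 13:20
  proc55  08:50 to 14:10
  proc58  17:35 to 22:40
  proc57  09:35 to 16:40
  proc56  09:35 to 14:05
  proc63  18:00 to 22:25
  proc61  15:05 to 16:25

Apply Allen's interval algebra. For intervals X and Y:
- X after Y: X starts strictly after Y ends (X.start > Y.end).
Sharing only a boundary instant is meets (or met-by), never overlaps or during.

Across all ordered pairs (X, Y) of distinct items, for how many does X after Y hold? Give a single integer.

42

Checking all 156 ordered pairs for relation 'after'; matching pairs in alphabetical order:
(proc58, proc55): proc58 after proc55 ✓
(proc58, proc56): proc58 after proc56 ✓
(proc58, proc57): proc58 after proc57 ✓
(proc58, proc61): proc58 after proc61 ✓
(proc58, proc62): proc58 after proc62 ✓
(proc58, proc65): proc58 after proc65 ✓
(proc58, proc66): proc58 after proc66 ✓
(proc60, proc54): proc60 after proc54 ✓
(proc60, proc55): proc60 after proc55 ✓
(proc60, proc56): proc60 after proc56 ✓
(proc60, proc57): proc60 after proc57 ✓
(proc60, proc59): proc60 after proc59 ✓
(proc60, proc61): proc60 after proc61 ✓
(proc60, proc62): proc60 after proc62 ✓
(proc60, proc64): proc60 after proc64 ✓
(proc60, proc65): proc60 after proc65 ✓
(proc60, proc66): proc60 after proc66 ✓
(proc61, proc55): proc61 after proc55 ✓
(proc61, proc56): proc61 after proc56 ✓
(proc61, proc65): proc61 after proc65 ✓
(proc61, proc66): proc61 after proc66 ✓
(proc62, proc55): proc62 after proc55 ✓
(proc62, proc56): proc62 after proc56 ✓
(proc62, proc61): proc62 after proc61 ✓
... plus 18 further pairs not listed.
Count: 42.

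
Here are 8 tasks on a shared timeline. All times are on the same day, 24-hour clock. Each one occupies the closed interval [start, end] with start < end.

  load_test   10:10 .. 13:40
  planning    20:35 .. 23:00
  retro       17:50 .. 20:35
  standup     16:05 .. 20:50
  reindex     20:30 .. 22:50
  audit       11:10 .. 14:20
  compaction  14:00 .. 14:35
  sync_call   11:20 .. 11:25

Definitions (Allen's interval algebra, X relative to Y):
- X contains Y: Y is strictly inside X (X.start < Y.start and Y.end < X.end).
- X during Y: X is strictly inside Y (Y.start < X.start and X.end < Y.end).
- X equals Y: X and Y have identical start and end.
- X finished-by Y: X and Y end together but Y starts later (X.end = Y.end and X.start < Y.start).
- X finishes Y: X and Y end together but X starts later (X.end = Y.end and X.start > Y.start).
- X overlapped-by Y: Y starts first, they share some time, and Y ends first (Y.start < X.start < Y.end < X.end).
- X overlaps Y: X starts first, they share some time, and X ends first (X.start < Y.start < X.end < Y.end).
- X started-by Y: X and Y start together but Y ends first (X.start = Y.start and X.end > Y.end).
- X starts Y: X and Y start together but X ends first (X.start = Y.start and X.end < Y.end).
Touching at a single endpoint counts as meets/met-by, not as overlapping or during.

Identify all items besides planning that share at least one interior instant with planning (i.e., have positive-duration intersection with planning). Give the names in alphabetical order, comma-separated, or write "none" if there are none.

Target planning = [20:35, 23:00].
audit [11:10, 14:20] → before → no.
compaction [14:00, 14:35] → before → no.
load_test [10:10, 13:40] → before → no.
reindex [20:30, 22:50] → overlaps → yes.
retro [17:50, 20:35] → meets → no.
standup [16:05, 20:50] → overlaps → yes.
sync_call [11:20, 11:25] → before → no.
Result: reindex, standup.

reindex, standup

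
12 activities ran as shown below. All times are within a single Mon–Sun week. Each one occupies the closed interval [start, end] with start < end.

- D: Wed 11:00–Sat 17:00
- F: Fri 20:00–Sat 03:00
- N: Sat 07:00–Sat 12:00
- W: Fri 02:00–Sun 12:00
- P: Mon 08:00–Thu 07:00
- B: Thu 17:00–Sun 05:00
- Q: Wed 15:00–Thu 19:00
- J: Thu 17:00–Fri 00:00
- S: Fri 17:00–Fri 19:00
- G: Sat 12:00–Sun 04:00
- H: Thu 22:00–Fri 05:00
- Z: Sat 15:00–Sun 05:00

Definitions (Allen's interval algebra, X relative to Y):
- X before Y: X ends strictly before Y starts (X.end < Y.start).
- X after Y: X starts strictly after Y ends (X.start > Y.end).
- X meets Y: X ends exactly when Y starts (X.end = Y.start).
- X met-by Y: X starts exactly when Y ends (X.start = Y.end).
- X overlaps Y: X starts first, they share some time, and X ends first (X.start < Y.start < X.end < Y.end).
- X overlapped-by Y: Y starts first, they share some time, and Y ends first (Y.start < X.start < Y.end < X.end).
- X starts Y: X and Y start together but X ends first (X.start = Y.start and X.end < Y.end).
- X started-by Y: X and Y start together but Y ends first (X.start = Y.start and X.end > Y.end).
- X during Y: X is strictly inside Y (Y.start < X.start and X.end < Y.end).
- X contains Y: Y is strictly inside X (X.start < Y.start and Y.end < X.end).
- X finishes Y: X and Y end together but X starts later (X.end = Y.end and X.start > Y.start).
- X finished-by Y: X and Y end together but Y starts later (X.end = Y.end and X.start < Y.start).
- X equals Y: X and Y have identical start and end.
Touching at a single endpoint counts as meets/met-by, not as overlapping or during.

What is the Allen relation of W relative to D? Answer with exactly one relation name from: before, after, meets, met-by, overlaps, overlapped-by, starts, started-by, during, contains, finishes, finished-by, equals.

overlapped-by

W = [Fri 02:00, Sun 12:00]; D = [Wed 11:00, Sat 17:00].
Compare endpoints: W.start > D.start, W.start < D.end, W.end > D.start, W.end > D.end.
That pattern is 'overlapped-by'.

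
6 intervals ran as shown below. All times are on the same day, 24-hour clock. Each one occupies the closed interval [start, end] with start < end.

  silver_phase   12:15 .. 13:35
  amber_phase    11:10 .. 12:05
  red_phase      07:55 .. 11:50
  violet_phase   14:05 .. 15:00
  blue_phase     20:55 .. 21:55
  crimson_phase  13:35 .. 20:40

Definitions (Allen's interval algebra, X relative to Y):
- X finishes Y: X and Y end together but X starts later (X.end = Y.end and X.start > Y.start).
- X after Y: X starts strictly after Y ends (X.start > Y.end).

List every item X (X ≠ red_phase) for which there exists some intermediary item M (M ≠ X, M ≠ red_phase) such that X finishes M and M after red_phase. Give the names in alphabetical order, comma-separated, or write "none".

none

Target red_phase = [07:55, 11:50].
Intermediaries M with M after red_phase: blue_phase, crimson_phase, silver_phase, violet_phase.
Via blue_phase — items with X finishes blue_phase: none.
Via crimson_phase — items with X finishes crimson_phase: none.
Via silver_phase — items with X finishes silver_phase: none.
Via violet_phase — items with X finishes violet_phase: none.
Union: none.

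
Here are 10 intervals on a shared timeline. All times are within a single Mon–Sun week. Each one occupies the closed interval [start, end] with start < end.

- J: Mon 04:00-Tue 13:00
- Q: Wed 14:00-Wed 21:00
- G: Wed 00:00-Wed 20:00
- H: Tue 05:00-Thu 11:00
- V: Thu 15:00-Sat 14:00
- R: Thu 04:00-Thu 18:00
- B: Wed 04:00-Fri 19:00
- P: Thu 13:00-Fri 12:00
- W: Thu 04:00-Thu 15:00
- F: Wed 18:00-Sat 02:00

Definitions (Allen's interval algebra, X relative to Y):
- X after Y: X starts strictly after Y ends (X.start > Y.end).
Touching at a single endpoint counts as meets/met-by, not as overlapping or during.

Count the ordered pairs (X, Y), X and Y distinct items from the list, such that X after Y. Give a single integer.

Checking all 90 ordered pairs for relation 'after'; matching pairs in alphabetical order:
(B, J): B after J ✓
(F, J): F after J ✓
(G, J): G after J ✓
(P, G): P after G ✓
(P, H): P after H ✓
(P, J): P after J ✓
(P, Q): P after Q ✓
(Q, J): Q after J ✓
(R, G): R after G ✓
(R, J): R after J ✓
(R, Q): R after Q ✓
(V, G): V after G ✓
(V, H): V after H ✓
(V, J): V after J ✓
(V, Q): V after Q ✓
(W, G): W after G ✓
(W, J): W after J ✓
(W, Q): W after Q ✓
Count: 18.

18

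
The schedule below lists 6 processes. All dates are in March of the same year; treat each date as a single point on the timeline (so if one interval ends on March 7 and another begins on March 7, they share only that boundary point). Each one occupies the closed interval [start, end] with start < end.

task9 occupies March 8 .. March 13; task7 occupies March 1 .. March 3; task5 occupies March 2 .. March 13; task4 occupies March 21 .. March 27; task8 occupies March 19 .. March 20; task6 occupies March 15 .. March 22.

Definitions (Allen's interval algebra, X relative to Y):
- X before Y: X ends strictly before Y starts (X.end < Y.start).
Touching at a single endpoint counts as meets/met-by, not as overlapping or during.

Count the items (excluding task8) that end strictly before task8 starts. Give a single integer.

Target task8 = [March 19, March 20].
task4 [March 21, March 27] → after → no.
task5 [March 2, March 13] → before → counts.
task6 [March 15, March 22] → contains → no.
task7 [March 1, March 3] → before → counts.
task9 [March 8, March 13] → before → counts.
Total: 3.

3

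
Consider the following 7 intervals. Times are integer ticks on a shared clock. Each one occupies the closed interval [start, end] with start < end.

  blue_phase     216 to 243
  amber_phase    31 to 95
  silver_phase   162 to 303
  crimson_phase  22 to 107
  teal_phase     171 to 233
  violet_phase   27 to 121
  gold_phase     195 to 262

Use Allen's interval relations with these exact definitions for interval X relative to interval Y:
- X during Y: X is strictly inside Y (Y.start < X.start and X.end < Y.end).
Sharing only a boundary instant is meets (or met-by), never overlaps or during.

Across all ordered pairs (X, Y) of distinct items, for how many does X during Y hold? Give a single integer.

6

Checking all 42 ordered pairs for relation 'during'; matching pairs in alphabetical order:
(amber_phase, crimson_phase): amber_phase during crimson_phase ✓
(amber_phase, violet_phase): amber_phase during violet_phase ✓
(blue_phase, gold_phase): blue_phase during gold_phase ✓
(blue_phase, silver_phase): blue_phase during silver_phase ✓
(gold_phase, silver_phase): gold_phase during silver_phase ✓
(teal_phase, silver_phase): teal_phase during silver_phase ✓
Count: 6.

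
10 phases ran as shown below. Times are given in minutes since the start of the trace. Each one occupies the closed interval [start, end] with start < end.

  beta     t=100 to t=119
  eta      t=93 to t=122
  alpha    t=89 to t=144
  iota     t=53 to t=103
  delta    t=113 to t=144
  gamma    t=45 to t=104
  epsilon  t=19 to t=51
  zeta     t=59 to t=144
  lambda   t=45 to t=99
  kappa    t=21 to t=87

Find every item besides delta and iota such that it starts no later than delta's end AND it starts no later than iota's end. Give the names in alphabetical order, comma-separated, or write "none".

Conditions: its start is no later than delta's end (X.start <= t=144) AND its start is no later than iota's end (X.start <= t=103).
alpha: start t=89 <= t=144? ✓; start t=89 <= t=103? ✓ → yes.
beta: start t=100 <= t=144? ✓; start t=100 <= t=103? ✓ → yes.
epsilon: start t=19 <= t=144? ✓; start t=19 <= t=103? ✓ → yes.
eta: start t=93 <= t=144? ✓; start t=93 <= t=103? ✓ → yes.
gamma: start t=45 <= t=144? ✓; start t=45 <= t=103? ✓ → yes.
kappa: start t=21 <= t=144? ✓; start t=21 <= t=103? ✓ → yes.
lambda: start t=45 <= t=144? ✓; start t=45 <= t=103? ✓ → yes.
zeta: start t=59 <= t=144? ✓; start t=59 <= t=103? ✓ → yes.
Result: alpha, beta, epsilon, eta, gamma, kappa, lambda, zeta.

alpha, beta, epsilon, eta, gamma, kappa, lambda, zeta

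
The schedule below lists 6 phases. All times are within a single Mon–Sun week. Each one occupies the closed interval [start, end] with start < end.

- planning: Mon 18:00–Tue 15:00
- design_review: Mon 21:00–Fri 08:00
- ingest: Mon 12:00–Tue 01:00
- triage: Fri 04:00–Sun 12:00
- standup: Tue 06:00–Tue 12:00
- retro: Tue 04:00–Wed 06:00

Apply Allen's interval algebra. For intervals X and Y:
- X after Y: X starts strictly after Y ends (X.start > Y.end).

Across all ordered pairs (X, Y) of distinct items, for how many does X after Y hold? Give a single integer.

Checking all 30 ordered pairs for relation 'after'; matching pairs in alphabetical order:
(retro, ingest): retro after ingest ✓
(standup, ingest): standup after ingest ✓
(triage, ingest): triage after ingest ✓
(triage, planning): triage after planning ✓
(triage, retro): triage after retro ✓
(triage, standup): triage after standup ✓
Count: 6.

6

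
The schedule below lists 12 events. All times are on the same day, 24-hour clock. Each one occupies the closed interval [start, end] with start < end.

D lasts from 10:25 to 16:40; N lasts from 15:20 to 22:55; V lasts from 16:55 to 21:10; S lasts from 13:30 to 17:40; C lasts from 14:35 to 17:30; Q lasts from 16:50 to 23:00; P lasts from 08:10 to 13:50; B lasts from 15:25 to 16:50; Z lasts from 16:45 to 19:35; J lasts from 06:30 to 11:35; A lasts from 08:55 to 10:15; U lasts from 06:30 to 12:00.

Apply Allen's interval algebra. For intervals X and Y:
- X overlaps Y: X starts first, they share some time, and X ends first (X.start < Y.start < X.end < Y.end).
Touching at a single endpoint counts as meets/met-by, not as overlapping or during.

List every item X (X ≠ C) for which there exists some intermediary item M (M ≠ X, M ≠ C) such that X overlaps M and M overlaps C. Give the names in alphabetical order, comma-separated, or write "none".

Target C = [14:35, 17:30].
Intermediaries M with M overlaps C: D.
Via D — items with X overlaps D: J, P, U.
Union: J, P, U.

J, P, U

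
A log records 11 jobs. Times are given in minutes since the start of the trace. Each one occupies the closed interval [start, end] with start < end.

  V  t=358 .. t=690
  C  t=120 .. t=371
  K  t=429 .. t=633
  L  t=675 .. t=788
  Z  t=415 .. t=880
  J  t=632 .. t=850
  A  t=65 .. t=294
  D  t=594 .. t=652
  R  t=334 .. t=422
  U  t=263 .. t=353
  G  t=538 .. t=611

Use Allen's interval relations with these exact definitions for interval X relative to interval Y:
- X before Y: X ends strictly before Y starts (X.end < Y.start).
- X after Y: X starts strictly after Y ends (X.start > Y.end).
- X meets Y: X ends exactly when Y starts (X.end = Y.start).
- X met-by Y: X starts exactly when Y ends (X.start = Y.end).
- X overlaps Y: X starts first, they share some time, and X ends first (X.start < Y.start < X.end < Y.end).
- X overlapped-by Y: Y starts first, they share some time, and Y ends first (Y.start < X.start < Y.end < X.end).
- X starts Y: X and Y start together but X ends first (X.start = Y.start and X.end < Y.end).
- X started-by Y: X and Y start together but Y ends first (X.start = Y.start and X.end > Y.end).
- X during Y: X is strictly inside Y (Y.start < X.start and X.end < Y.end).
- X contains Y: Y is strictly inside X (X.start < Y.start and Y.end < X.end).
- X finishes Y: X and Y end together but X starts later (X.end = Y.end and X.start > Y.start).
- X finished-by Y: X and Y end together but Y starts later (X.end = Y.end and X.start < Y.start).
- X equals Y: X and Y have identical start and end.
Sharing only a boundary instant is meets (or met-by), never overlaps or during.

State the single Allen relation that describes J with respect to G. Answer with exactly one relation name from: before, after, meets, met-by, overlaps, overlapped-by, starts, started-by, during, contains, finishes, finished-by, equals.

after

J = [t=632, t=850]; G = [t=538, t=611].
Compare endpoints: J.start > G.start, J.start > G.end, J.end > G.start, J.end > G.end.
That pattern is 'after'.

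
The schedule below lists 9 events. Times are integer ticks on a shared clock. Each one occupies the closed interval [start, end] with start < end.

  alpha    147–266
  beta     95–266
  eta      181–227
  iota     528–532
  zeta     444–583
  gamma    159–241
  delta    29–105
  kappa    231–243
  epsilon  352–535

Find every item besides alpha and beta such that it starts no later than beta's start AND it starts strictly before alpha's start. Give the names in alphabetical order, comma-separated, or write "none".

Conditions: its start is no later than beta's start (X.start <= 95) AND its start is strictly before alpha's start (X.start < 147).
delta: start 29 <= 95? ✓; start 29 < 147? ✓ → yes.
epsilon: start 352 <= 95? ✗; start 352 < 147? ✗ → no.
eta: start 181 <= 95? ✗; start 181 < 147? ✗ → no.
gamma: start 159 <= 95? ✗; start 159 < 147? ✗ → no.
iota: start 528 <= 95? ✗; start 528 < 147? ✗ → no.
kappa: start 231 <= 95? ✗; start 231 < 147? ✗ → no.
zeta: start 444 <= 95? ✗; start 444 < 147? ✗ → no.
Result: delta.

delta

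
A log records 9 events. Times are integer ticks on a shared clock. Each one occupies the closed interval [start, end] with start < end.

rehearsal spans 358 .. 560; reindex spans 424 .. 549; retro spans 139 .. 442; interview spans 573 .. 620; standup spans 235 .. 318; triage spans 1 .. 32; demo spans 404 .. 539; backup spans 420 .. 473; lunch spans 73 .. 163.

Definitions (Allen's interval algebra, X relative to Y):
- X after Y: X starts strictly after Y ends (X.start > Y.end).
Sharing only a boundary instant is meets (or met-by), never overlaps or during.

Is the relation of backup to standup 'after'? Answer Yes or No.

Yes

backup = [420, 473], standup = [235, 318].
Actual relation of backup to standup: after.
Asked whether 'after' holds → Yes.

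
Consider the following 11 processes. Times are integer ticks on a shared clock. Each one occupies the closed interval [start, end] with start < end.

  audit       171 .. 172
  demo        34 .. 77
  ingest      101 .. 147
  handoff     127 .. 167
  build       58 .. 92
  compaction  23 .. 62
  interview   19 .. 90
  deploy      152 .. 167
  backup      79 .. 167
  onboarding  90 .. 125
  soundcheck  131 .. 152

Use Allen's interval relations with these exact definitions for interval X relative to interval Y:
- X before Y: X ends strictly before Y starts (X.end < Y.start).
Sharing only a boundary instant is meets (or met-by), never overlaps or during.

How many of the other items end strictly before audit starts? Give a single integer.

10

Target audit = [171, 172].
backup [79, 167] → before → counts.
build [58, 92] → before → counts.
compaction [23, 62] → before → counts.
demo [34, 77] → before → counts.
deploy [152, 167] → before → counts.
handoff [127, 167] → before → counts.
ingest [101, 147] → before → counts.
interview [19, 90] → before → counts.
onboarding [90, 125] → before → counts.
soundcheck [131, 152] → before → counts.
Total: 10.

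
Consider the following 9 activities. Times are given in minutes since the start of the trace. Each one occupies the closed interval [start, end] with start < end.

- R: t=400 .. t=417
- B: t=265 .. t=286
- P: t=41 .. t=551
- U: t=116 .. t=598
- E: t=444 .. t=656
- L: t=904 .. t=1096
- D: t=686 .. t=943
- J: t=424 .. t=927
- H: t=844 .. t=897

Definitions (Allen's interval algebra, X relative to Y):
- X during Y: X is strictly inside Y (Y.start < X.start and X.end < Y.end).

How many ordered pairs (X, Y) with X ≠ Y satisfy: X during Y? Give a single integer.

7

Checking all 72 ordered pairs for relation 'during'; matching pairs in alphabetical order:
(B, P): B during P ✓
(B, U): B during U ✓
(E, J): E during J ✓
(H, D): H during D ✓
(H, J): H during J ✓
(R, P): R during P ✓
(R, U): R during U ✓
Count: 7.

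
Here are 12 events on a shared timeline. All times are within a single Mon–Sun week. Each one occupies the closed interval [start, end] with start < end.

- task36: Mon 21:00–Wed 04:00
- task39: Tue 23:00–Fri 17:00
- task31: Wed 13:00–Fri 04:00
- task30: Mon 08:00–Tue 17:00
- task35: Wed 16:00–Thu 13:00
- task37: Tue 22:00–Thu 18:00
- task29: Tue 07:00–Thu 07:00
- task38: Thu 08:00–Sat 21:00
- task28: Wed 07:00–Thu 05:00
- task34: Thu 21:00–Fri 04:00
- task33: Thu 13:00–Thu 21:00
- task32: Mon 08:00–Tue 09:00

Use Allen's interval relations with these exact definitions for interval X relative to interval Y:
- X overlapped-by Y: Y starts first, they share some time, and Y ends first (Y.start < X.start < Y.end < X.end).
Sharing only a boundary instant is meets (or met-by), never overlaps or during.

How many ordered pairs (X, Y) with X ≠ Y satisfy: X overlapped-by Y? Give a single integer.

Checking all 132 ordered pairs for relation 'overlapped-by'; matching pairs in alphabetical order:
(task29, task30): task29 overlapped-by task30 ✓
(task29, task32): task29 overlapped-by task32 ✓
(task29, task36): task29 overlapped-by task36 ✓
(task31, task28): task31 overlapped-by task28 ✓
(task31, task29): task31 overlapped-by task29 ✓
(task31, task37): task31 overlapped-by task37 ✓
(task33, task37): task33 overlapped-by task37 ✓
(task35, task28): task35 overlapped-by task28 ✓
(task35, task29): task35 overlapped-by task29 ✓
(task36, task30): task36 overlapped-by task30 ✓
(task36, task32): task36 overlapped-by task32 ✓
(task37, task29): task37 overlapped-by task29 ✓
(task37, task36): task37 overlapped-by task36 ✓
(task38, task31): task38 overlapped-by task31 ✓
(task38, task35): task38 overlapped-by task35 ✓
(task38, task37): task38 overlapped-by task37 ✓
(task38, task39): task38 overlapped-by task39 ✓
(task39, task29): task39 overlapped-by task29 ✓
(task39, task36): task39 overlapped-by task36 ✓
(task39, task37): task39 overlapped-by task37 ✓
Count: 20.

20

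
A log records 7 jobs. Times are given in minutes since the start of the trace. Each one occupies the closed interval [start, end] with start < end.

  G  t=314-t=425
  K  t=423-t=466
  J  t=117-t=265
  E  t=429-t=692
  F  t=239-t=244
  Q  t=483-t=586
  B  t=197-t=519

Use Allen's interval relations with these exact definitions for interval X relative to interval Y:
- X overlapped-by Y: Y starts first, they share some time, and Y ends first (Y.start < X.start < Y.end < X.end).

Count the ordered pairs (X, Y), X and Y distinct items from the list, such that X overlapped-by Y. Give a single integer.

5

Checking all 42 ordered pairs for relation 'overlapped-by'; matching pairs in alphabetical order:
(B, J): B overlapped-by J ✓
(E, B): E overlapped-by B ✓
(E, K): E overlapped-by K ✓
(K, G): K overlapped-by G ✓
(Q, B): Q overlapped-by B ✓
Count: 5.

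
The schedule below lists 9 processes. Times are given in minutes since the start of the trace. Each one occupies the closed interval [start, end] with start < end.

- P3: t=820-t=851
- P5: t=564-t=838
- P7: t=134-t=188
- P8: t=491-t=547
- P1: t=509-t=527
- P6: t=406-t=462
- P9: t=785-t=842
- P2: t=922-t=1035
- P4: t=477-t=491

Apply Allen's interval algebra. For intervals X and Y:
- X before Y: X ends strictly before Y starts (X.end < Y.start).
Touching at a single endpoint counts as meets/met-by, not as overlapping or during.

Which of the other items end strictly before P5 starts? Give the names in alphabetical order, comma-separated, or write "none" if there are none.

P1, P4, P6, P7, P8

Target P5 = [t=564, t=838].
P1 [t=509, t=527] → before → yes.
P2 [t=922, t=1035] → after → no.
P3 [t=820, t=851] → overlapped-by → no.
P4 [t=477, t=491] → before → yes.
P6 [t=406, t=462] → before → yes.
P7 [t=134, t=188] → before → yes.
P8 [t=491, t=547] → before → yes.
P9 [t=785, t=842] → overlapped-by → no.
Result: P1, P4, P6, P7, P8.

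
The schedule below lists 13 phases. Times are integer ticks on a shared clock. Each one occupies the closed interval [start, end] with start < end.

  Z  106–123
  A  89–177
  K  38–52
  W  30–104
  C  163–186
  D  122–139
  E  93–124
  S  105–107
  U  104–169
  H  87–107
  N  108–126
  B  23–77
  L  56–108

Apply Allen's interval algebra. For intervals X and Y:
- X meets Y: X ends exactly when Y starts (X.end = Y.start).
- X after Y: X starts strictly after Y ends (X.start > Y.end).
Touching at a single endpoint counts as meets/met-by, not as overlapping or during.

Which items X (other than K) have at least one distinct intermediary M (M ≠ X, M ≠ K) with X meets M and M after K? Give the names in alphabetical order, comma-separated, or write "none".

L, W

Target K = [38, 52].
Intermediaries M with M after K: A, C, D, E, H, L, N, S, U, Z.
Via A — items with X meets A: none.
Via C — items with X meets C: none.
Via D — items with X meets D: none.
Via E — items with X meets E: none.
Via H — items with X meets H: none.
Via L — items with X meets L: none.
Via N — items with X meets N: L.
Via S — items with X meets S: none.
Via U — items with X meets U: W.
Via Z — items with X meets Z: none.
Union: L, W.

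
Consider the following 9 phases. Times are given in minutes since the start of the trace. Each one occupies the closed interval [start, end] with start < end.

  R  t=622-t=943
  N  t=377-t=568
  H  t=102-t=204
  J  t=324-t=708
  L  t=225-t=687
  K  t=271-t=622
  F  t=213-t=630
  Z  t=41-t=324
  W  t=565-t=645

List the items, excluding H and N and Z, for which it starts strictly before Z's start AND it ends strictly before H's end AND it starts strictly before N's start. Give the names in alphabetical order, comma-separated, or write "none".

none

Conditions: its start is strictly before Z's start (X.start < t=41) AND its end is strictly before H's end (X.end < t=204) AND its start is strictly before N's start (X.start < t=377).
F: start t=213 < t=41? ✗; end t=630 < t=204? ✗; start t=213 < t=377? ✓ → no.
J: start t=324 < t=41? ✗; end t=708 < t=204? ✗; start t=324 < t=377? ✓ → no.
K: start t=271 < t=41? ✗; end t=622 < t=204? ✗; start t=271 < t=377? ✓ → no.
L: start t=225 < t=41? ✗; end t=687 < t=204? ✗; start t=225 < t=377? ✓ → no.
R: start t=622 < t=41? ✗; end t=943 < t=204? ✗; start t=622 < t=377? ✗ → no.
W: start t=565 < t=41? ✗; end t=645 < t=204? ✗; start t=565 < t=377? ✗ → no.
Result: none.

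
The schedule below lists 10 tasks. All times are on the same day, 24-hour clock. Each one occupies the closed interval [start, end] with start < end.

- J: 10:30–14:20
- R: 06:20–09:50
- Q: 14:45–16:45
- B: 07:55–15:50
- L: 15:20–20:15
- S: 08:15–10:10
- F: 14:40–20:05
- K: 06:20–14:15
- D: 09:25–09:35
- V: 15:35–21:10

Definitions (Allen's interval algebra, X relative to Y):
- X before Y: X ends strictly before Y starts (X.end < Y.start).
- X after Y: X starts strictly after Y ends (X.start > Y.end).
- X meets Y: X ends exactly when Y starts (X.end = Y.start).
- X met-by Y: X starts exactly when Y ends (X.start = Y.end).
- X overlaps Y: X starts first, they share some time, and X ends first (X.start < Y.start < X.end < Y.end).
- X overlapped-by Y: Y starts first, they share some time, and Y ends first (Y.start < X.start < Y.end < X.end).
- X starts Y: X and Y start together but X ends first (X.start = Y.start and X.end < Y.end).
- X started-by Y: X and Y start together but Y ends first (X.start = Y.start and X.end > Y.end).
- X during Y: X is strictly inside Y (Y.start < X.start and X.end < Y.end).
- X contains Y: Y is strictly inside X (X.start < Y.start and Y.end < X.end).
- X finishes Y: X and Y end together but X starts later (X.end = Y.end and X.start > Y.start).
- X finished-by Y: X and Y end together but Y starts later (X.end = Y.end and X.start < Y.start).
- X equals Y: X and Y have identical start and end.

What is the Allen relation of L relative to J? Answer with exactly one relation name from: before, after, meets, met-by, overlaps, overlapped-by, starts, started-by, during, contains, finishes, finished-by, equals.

L = [15:20, 20:15]; J = [10:30, 14:20].
Compare endpoints: L.start > J.start, L.start > J.end, L.end > J.start, L.end > J.end.
That pattern is 'after'.

after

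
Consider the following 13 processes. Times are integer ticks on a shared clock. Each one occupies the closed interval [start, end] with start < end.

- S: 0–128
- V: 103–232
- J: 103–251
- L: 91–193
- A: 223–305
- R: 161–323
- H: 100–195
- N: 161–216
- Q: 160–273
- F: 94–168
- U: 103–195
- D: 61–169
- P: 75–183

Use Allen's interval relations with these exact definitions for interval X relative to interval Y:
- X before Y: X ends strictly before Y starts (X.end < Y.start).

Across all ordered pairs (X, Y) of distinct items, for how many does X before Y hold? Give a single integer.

Checking all 156 ordered pairs for relation 'before'; matching pairs in alphabetical order:
(D, A): D before A ✓
(F, A): F before A ✓
(H, A): H before A ✓
(L, A): L before A ✓
(N, A): N before A ✓
(P, A): P before A ✓
(S, A): S before A ✓
(S, N): S before N ✓
(S, Q): S before Q ✓
(S, R): S before R ✓
(U, A): U before A ✓
Count: 11.

11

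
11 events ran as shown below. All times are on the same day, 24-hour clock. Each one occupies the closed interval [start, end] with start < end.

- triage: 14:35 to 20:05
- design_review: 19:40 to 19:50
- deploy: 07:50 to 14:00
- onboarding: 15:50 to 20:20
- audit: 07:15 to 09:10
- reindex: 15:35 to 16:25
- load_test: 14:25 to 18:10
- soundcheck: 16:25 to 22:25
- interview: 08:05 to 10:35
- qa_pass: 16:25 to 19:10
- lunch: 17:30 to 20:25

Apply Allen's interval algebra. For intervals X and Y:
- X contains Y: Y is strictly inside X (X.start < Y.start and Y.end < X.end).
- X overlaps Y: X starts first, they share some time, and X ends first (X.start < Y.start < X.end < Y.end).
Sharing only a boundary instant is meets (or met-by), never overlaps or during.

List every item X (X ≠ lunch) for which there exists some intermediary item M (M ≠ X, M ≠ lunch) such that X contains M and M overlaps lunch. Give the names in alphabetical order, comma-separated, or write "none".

Target lunch = [17:30, 20:25].
Intermediaries M with M overlaps lunch: load_test, onboarding, qa_pass, triage.
Via load_test — items with X contains load_test: none.
Via onboarding — items with X contains onboarding: none.
Via qa_pass — items with X contains qa_pass: onboarding, triage.
Via triage — items with X contains triage: none.
Union: onboarding, triage.

onboarding, triage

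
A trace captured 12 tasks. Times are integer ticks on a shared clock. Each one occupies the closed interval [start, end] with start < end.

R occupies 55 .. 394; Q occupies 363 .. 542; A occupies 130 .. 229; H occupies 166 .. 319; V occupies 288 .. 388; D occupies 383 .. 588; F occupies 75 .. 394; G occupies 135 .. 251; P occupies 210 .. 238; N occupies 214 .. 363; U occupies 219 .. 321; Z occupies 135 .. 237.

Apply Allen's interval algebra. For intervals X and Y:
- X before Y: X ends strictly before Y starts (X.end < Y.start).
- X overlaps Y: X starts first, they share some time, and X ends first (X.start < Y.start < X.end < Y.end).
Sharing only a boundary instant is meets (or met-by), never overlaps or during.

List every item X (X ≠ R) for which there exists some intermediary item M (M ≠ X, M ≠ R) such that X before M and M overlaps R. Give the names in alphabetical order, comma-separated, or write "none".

Target R = [55, 394].
Intermediaries M with M overlaps R: none.
Union: none.

none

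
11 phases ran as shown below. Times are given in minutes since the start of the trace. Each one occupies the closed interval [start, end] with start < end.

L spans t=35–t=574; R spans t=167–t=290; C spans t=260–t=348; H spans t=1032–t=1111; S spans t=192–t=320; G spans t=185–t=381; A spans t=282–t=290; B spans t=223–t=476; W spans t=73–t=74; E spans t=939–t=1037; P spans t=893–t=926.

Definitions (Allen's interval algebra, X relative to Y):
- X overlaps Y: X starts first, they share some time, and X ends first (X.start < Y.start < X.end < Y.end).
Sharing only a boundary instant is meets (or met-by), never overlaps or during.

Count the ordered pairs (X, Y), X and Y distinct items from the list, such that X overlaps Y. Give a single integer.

Checking all 110 ordered pairs for relation 'overlaps'; matching pairs in alphabetical order:
(E, H): E overlaps H ✓
(G, B): G overlaps B ✓
(R, B): R overlaps B ✓
(R, C): R overlaps C ✓
(R, G): R overlaps G ✓
(R, S): R overlaps S ✓
(S, B): S overlaps B ✓
(S, C): S overlaps C ✓
Count: 8.

8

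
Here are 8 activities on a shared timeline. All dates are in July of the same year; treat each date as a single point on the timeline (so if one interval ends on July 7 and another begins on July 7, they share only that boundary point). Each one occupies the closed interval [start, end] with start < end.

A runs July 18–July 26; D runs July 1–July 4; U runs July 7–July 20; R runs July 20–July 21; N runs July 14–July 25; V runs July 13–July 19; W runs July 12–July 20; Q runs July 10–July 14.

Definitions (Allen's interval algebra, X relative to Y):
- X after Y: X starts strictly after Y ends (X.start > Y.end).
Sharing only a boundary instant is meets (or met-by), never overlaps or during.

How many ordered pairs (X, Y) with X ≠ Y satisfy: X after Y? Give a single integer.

Checking all 56 ordered pairs for relation 'after'; matching pairs in alphabetical order:
(A, D): A after D ✓
(A, Q): A after Q ✓
(N, D): N after D ✓
(Q, D): Q after D ✓
(R, D): R after D ✓
(R, Q): R after Q ✓
(R, V): R after V ✓
(U, D): U after D ✓
(V, D): V after D ✓
(W, D): W after D ✓
Count: 10.

10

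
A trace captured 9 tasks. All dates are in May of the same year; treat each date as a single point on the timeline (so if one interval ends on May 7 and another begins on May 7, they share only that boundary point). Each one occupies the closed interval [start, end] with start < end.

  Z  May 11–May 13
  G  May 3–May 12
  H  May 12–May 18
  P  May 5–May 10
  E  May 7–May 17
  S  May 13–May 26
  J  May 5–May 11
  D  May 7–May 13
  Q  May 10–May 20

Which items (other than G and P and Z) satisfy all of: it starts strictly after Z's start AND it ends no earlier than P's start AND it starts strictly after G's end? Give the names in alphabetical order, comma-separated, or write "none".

Conditions: its start is strictly after Z's start (X.start > May 11) AND its end is no earlier than P's start (X.end >= May 5) AND its start is strictly after G's end (X.start > May 12).
D: start May 7 > May 11? ✗; end May 13 >= May 5? ✓; start May 7 > May 12? ✗ → no.
E: start May 7 > May 11? ✗; end May 17 >= May 5? ✓; start May 7 > May 12? ✗ → no.
H: start May 12 > May 11? ✓; end May 18 >= May 5? ✓; start May 12 > May 12? ✗ → no.
J: start May 5 > May 11? ✗; end May 11 >= May 5? ✓; start May 5 > May 12? ✗ → no.
Q: start May 10 > May 11? ✗; end May 20 >= May 5? ✓; start May 10 > May 12? ✗ → no.
S: start May 13 > May 11? ✓; end May 26 >= May 5? ✓; start May 13 > May 12? ✓ → yes.
Result: S.

S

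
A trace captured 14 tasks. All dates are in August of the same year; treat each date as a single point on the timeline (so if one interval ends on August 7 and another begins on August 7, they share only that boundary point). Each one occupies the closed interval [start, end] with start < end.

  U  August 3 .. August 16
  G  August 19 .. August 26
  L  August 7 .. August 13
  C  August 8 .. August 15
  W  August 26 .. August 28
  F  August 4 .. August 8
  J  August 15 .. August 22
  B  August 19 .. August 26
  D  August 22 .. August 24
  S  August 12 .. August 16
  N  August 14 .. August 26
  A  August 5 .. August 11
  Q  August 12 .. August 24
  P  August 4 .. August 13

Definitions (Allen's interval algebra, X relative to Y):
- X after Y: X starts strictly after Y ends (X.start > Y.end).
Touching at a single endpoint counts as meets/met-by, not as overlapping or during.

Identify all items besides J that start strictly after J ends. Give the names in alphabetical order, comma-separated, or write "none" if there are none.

W

Target J = [August 15, August 22].
A [August 5, August 11] → before → no.
B [August 19, August 26] → overlapped-by → no.
C [August 8, August 15] → meets → no.
D [August 22, August 24] → met-by → no.
F [August 4, August 8] → before → no.
G [August 19, August 26] → overlapped-by → no.
L [August 7, August 13] → before → no.
N [August 14, August 26] → contains → no.
P [August 4, August 13] → before → no.
Q [August 12, August 24] → contains → no.
S [August 12, August 16] → overlaps → no.
U [August 3, August 16] → overlaps → no.
W [August 26, August 28] → after → yes.
Result: W.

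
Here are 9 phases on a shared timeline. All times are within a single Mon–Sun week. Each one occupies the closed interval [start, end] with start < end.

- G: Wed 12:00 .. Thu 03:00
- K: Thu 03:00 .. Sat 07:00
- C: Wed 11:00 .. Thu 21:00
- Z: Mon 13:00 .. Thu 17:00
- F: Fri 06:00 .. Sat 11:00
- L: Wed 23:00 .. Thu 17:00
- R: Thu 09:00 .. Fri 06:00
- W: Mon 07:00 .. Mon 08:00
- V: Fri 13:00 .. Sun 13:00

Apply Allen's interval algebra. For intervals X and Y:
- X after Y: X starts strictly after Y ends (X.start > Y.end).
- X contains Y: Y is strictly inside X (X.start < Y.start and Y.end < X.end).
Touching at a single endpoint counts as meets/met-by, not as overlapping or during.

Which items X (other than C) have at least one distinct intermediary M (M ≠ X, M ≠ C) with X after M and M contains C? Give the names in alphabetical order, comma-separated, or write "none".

none

Target C = [Wed 11:00, Thu 21:00].
Intermediaries M with M contains C: none.
Union: none.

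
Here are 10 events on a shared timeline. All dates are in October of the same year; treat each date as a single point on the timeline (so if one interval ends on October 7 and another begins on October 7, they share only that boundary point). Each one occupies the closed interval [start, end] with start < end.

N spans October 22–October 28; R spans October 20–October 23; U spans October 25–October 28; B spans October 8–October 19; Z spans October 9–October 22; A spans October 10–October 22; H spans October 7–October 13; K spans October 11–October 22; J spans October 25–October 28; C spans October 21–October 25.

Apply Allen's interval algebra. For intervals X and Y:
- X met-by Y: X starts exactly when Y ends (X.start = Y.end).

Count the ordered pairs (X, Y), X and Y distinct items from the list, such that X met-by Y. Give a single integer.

5

Checking all 90 ordered pairs for relation 'met-by'; matching pairs in alphabetical order:
(J, C): J met-by C ✓
(N, A): N met-by A ✓
(N, K): N met-by K ✓
(N, Z): N met-by Z ✓
(U, C): U met-by C ✓
Count: 5.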